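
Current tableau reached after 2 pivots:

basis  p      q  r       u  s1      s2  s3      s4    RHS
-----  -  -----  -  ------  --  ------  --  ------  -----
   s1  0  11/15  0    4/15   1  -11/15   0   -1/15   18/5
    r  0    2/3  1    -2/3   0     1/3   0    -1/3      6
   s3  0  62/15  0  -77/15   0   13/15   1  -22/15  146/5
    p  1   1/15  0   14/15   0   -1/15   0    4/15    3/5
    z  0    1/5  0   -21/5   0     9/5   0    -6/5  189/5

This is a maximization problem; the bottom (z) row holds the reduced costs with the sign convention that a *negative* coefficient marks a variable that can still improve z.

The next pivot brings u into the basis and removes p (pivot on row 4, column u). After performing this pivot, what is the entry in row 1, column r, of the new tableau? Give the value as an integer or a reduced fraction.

0

Pivot element is row 4, column u: 14/15.
Normalize row 4: new (row 4, r) = 0/(14/15) = 0.
row 1 ← row 1 − (4/15)·(new row 4): 0 − (4/15)·0 = 0.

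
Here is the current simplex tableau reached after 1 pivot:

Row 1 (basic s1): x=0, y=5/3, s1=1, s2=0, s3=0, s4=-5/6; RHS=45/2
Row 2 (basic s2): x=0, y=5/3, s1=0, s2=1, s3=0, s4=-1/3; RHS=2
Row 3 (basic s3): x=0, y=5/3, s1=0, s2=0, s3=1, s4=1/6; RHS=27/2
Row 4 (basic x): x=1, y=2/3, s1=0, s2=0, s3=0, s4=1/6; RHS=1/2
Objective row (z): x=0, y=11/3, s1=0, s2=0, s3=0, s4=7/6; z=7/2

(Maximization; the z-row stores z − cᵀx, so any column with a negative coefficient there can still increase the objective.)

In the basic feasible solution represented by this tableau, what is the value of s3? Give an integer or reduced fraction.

s3 is basic (row 3); its value is the RHS of that row: 27/2.

27/2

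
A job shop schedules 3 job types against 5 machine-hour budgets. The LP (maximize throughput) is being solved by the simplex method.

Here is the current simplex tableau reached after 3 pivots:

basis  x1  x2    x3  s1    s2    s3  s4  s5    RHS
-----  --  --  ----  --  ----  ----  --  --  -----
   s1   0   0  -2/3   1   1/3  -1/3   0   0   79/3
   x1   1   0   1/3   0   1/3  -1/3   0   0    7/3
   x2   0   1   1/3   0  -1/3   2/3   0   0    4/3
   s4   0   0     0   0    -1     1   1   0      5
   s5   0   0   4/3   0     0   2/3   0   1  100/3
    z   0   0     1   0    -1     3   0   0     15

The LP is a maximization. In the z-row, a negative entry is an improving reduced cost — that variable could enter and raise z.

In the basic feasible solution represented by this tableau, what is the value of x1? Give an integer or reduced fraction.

x1 is basic (row 2); its value is the RHS of that row: 7/3.

7/3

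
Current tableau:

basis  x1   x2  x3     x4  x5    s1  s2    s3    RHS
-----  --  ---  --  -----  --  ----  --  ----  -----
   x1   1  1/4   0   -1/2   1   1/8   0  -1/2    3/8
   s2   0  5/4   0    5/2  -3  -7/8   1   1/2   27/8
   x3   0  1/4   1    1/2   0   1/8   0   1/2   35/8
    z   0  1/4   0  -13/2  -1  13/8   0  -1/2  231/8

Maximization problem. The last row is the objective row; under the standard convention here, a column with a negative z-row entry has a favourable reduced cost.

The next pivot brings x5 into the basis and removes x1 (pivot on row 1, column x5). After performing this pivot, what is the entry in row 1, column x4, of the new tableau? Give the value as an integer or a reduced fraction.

-1/2

Pivot element is row 1, column x5: 1.
Normalize row 1: new (row 1, x4) = (-1/2)/1 = -1/2.
Row 1 is the pivot row, so the entry is -1/2.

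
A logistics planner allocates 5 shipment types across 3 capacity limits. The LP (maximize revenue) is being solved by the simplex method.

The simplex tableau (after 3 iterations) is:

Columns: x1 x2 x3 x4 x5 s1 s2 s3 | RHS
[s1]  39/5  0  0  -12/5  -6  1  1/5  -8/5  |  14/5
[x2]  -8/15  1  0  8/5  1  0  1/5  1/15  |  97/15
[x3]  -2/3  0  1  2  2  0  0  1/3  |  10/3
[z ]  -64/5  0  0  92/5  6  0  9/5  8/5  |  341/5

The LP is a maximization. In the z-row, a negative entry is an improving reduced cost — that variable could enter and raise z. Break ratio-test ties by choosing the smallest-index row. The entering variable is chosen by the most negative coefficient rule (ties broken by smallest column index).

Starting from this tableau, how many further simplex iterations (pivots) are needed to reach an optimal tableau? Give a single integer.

3

pivot: x1 in, s1 out → z = 2839/39
pivot: x5 in, x3 out → z = 2379/29
pivot: s3 in, x5 out → z = 2103/23
No improving column remains; optimal.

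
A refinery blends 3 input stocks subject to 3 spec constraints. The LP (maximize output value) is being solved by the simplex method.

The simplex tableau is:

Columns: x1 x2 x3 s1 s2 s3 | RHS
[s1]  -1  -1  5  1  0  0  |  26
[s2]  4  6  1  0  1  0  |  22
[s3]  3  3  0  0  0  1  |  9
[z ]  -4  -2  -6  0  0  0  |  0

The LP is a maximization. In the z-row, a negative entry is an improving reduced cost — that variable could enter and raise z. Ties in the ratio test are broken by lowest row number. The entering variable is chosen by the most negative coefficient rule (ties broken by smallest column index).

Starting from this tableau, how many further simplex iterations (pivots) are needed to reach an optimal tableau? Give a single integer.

2

pivot: x3 in, s1 out → z = 156/5
pivot: x1 in, s3 out → z = 234/5
No improving column remains; optimal.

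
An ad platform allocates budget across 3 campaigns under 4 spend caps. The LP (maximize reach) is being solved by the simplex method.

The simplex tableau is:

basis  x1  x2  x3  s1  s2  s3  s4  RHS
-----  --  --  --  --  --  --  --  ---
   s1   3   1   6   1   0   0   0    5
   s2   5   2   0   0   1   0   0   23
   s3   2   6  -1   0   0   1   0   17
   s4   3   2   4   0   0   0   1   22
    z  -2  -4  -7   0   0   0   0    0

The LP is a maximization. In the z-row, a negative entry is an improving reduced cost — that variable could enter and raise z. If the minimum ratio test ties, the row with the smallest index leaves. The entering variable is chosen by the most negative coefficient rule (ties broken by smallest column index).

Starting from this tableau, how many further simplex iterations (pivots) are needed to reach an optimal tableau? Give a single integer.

pivot: x3 in, s1 out → z = 35/6
pivot: x2 in, s3 out → z = 519/37
No improving column remains; optimal.

2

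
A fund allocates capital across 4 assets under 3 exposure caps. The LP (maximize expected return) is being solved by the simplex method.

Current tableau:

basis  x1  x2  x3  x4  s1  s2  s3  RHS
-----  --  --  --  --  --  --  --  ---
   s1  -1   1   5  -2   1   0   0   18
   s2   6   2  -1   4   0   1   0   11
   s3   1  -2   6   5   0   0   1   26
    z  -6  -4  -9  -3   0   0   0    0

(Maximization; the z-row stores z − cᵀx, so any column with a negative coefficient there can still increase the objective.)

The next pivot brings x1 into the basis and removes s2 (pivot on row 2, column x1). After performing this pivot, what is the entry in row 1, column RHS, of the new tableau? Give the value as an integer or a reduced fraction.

Pivot element is row 2, column x1: 6.
Normalize row 2: new (row 2, RHS) = 11/6 = 11/6.
row 1 ← row 1 − (-1)·(new row 2): 18 − (-1)·(11/6) = 119/6.

119/6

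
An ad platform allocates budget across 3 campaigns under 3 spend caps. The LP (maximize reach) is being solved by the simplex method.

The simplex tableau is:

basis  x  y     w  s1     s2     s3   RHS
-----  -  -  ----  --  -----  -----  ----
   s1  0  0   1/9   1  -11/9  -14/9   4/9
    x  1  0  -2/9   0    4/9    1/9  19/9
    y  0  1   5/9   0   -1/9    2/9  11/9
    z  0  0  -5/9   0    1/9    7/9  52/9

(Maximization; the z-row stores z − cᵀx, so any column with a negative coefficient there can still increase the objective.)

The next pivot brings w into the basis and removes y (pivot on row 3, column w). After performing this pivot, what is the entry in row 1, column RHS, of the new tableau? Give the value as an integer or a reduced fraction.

1/5

Pivot element is row 3, column w: 5/9.
Normalize row 3: new (row 3, RHS) = (11/9)/(5/9) = 11/5.
row 1 ← row 1 − (1/9)·(new row 3): 4/9 − (1/9)·(11/5) = 1/5.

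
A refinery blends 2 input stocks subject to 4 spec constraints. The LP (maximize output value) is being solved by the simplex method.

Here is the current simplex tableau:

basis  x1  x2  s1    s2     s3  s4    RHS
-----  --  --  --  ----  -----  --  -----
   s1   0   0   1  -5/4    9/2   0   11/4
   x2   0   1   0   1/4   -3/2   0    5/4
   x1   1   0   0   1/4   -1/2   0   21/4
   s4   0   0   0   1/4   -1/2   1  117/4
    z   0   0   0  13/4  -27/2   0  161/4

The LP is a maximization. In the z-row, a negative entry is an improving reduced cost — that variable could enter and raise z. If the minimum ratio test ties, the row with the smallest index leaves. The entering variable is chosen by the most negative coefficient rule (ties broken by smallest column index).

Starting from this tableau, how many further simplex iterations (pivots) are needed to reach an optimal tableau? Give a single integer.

2

pivot: s3 in, s1 out → z = 97/2
pivot: s2 in, x1 out → z = 147/2
No improving column remains; optimal.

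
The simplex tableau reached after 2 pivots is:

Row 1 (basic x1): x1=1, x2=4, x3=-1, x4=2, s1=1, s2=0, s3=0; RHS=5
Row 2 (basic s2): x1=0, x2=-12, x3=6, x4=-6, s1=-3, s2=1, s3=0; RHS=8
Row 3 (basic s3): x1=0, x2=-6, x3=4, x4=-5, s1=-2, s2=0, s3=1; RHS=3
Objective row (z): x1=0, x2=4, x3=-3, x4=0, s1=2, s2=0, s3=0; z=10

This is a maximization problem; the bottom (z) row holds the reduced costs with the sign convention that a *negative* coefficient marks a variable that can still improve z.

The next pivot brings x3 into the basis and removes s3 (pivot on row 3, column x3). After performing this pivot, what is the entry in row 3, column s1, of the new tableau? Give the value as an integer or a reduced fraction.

-1/2

Pivot element is row 3, column x3: 4.
Normalize row 3: new (row 3, s1) = (-2)/4 = -1/2.
Row 3 is the pivot row, so the entry is -1/2.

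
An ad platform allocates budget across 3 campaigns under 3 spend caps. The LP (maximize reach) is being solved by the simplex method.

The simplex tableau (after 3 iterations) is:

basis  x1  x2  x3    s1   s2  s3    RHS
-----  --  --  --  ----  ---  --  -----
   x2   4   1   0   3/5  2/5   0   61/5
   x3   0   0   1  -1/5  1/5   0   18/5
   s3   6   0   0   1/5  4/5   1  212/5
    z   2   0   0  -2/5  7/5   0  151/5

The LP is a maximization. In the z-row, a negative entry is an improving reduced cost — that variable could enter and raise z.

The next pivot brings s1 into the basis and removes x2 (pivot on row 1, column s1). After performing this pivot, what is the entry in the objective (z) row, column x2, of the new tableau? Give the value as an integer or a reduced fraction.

Pivot element is row 1, column s1: 3/5.
Normalize row 1: new (row 1, x2) = 1/(3/5) = 5/3.
z-row ← z-row − (-2/5)·(new row 1): 0 − (-2/5)·(5/3) = 2/3.

2/3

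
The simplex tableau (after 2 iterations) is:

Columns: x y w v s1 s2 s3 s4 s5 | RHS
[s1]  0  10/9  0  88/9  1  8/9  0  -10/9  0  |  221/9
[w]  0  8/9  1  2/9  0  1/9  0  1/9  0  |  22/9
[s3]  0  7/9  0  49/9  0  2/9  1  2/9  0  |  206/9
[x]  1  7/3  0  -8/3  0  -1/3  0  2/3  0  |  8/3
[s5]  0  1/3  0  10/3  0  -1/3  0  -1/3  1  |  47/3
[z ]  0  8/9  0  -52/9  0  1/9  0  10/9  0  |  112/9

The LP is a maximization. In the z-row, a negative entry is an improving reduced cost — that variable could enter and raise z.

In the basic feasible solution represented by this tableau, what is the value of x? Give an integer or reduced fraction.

x is basic (row 4); its value is the RHS of that row: 8/3.

8/3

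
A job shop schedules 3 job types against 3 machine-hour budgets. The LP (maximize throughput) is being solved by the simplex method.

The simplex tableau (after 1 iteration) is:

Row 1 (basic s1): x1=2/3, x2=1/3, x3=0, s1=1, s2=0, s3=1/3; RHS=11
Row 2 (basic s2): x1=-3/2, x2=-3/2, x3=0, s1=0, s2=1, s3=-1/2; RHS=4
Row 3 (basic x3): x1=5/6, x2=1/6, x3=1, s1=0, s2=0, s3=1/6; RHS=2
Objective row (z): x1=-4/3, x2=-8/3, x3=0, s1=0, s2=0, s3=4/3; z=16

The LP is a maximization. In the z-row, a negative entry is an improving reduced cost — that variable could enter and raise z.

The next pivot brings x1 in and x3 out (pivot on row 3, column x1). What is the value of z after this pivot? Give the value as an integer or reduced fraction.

96/5

Minimum ratio for x1: 2/(5/6) = 12/5.
z changes by −(z-row coeff of x1)·ratio = −(-4/3)·(12/5) = 16/5.
New z = 16 + (16/5) = 96/5.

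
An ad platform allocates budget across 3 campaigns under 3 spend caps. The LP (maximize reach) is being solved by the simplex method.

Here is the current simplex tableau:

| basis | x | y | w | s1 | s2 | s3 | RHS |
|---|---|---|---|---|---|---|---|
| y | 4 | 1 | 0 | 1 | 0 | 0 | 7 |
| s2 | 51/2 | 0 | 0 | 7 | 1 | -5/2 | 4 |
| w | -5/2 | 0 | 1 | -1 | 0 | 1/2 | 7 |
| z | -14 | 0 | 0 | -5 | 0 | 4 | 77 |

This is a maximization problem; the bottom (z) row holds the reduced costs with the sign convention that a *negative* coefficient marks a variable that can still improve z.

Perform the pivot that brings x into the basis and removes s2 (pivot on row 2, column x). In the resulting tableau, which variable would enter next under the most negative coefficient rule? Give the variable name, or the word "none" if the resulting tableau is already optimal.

Pivot element 51/2. New z-row = old z-row − (-14)·(row 2/(51/2)).
Updated z-row coefficients: x: 0, y: 0, w: 0, s1: -59/51, s2: 28/51, s3: 134/51.
The most negative is -59/51 in column s1, so s1 would enter next.

s1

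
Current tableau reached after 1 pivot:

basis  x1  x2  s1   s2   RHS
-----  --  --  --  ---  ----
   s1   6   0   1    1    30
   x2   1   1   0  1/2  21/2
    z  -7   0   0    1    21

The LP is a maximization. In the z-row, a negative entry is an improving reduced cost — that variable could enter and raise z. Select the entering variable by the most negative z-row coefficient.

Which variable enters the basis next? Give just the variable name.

Objective-row coefficients: x1: -7, x2: 0, s1: 0, s2: 1.
The most negative is -7 in column x1, so x1 enters.

x1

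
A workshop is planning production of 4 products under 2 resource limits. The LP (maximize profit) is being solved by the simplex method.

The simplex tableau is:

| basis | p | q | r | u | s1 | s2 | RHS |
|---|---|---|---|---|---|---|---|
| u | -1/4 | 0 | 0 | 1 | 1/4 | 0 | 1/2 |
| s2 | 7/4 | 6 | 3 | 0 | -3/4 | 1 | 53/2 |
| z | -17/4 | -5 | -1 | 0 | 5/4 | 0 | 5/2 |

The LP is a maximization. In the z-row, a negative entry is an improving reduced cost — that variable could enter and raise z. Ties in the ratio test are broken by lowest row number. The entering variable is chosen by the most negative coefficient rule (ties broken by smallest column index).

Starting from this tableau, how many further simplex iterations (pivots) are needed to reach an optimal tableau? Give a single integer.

pivot: q in, s2 out → z = 295/12
pivot: p in, q out → z = 468/7
pivot: s1 in, u out → z = 84
No improving column remains; optimal.

3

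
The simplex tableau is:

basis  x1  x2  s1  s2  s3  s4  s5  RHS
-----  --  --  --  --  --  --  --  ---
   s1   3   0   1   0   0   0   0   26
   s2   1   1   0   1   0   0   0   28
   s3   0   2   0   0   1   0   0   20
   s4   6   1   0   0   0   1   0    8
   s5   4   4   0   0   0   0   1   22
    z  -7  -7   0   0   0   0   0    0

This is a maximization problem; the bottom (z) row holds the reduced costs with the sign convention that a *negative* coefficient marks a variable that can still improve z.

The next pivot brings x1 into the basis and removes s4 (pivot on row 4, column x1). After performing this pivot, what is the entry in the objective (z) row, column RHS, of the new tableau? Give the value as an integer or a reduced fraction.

28/3

Pivot element is row 4, column x1: 6.
Normalize row 4: new (row 4, RHS) = 8/6 = 4/3.
z-row ← z-row − (-7)·(new row 4): 0 − (-7)·(4/3) = 28/3.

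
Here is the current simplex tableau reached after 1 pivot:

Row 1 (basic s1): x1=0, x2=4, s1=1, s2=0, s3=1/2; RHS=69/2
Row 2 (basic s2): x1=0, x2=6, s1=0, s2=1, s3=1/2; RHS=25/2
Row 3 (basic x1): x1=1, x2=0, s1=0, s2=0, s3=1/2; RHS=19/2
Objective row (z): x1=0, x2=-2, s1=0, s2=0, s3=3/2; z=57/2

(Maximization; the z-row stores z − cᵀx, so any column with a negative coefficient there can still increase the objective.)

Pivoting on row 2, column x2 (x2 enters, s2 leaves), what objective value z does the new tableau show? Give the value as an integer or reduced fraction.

98/3

Minimum ratio for x2: (25/2)/6 = 25/12.
z changes by −(z-row coeff of x2)·ratio = −(-2)·(25/12) = 25/6.
New z = 57/2 + (25/6) = 98/3.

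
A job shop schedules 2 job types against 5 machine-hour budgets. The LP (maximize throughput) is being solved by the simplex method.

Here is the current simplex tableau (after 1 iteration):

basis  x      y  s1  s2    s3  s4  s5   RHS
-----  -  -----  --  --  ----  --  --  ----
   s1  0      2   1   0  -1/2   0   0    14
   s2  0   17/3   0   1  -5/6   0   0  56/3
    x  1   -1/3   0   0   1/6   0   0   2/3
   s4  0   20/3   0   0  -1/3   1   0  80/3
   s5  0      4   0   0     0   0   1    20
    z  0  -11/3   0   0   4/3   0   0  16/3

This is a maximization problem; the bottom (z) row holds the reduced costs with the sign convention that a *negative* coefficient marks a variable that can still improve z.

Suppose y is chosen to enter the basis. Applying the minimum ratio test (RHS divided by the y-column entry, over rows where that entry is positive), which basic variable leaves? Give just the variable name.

Ratios: row 1 (s1): 14/2 = 7; row 2 (s2): (56/3)/(17/3) = 56/17; row 3 (x): entry -1/3 ≤ 0, skip; row 4 (s4): (80/3)/(20/3) = 4; row 5 (s5): 20/4 = 5.
Minimum ratio 56/17 is in the s2 row, so s2 leaves.

s2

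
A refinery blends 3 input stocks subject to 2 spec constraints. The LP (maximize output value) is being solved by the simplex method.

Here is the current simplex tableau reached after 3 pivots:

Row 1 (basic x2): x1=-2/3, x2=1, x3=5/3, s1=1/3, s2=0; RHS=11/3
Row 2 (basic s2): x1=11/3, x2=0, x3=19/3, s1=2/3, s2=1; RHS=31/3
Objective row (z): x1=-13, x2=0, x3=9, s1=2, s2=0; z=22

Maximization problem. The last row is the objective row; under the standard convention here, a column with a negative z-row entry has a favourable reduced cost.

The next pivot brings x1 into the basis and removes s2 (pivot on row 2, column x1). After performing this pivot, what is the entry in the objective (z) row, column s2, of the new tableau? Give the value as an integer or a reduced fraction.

39/11

Pivot element is row 2, column x1: 11/3.
Normalize row 2: new (row 2, s2) = 1/(11/3) = 3/11.
z-row ← z-row − (-13)·(new row 2): 0 − (-13)·(3/11) = 39/11.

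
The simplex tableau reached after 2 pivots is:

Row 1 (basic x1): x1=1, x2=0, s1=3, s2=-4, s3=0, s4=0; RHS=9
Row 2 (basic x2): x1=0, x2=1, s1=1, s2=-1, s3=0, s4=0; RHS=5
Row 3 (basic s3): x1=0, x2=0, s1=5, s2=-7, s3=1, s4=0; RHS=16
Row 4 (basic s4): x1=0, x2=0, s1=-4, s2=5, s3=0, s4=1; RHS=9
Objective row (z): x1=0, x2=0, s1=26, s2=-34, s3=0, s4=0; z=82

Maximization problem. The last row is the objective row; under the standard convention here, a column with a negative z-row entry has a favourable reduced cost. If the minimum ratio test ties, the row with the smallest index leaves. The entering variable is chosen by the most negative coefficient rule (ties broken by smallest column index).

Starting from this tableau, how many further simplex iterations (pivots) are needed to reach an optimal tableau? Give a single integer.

2

pivot: s2 in, s4 out → z = 716/5
pivot: s1 in, x2 out → z = 184
No improving column remains; optimal.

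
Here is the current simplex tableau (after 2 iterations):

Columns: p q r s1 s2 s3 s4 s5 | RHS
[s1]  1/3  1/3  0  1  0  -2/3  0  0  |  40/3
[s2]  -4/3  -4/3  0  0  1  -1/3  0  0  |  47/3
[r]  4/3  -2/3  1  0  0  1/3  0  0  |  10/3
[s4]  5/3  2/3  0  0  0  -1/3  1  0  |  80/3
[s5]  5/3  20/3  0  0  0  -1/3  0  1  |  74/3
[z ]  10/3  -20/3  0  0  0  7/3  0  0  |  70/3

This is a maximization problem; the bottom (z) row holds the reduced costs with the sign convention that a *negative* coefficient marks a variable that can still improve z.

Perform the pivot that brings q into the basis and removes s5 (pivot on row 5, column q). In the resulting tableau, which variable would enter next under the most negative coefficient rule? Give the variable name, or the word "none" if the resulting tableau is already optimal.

Pivot element 20/3. New z-row = old z-row − (-20/3)·(row 5/(20/3)).
Updated z-row coefficients: p: 5, q: 0, r: 0, s1: 0, s2: 0, s3: 2, s4: 0, s5: 1.
No coefficient is strictly negative; the tableau after this pivot is optimal.

none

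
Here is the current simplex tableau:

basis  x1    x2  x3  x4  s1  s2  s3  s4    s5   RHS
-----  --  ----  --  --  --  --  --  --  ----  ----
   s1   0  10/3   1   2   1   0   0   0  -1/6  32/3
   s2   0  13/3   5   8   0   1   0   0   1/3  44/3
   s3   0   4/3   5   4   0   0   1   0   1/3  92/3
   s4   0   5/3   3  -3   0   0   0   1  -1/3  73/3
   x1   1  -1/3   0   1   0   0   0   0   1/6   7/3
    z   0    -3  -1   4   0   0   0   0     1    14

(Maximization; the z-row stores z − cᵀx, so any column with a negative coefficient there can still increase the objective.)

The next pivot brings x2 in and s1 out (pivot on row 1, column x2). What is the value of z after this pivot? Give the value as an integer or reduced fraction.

Minimum ratio for x2: (32/3)/(10/3) = 16/5.
z changes by −(z-row coeff of x2)·ratio = −(-3)·(16/5) = 48/5.
New z = 14 + (48/5) = 118/5.

118/5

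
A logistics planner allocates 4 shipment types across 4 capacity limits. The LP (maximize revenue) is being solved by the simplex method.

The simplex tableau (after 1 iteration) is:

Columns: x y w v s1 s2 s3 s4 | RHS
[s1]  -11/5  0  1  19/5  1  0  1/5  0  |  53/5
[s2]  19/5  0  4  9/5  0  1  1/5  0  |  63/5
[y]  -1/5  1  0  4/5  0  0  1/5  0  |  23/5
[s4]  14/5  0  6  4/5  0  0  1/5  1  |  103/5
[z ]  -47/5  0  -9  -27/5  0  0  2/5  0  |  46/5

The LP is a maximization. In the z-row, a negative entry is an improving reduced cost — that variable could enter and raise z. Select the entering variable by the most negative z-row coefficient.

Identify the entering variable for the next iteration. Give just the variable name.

Objective-row coefficients: x: -47/5, y: 0, w: -9, v: -27/5, s1: 0, s2: 0, s3: 2/5, s4: 0.
The most negative is -47/5 in column x, so x enters.

x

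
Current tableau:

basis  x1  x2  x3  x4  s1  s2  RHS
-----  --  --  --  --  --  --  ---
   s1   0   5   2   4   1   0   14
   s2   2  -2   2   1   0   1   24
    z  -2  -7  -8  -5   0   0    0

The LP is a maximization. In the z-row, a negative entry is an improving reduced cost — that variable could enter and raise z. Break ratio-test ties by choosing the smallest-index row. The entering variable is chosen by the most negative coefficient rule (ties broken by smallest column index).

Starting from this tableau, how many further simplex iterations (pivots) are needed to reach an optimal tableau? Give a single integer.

pivot: x3 in, s1 out → z = 56
pivot: x1 in, s2 out → z = 66
No improving column remains; optimal.

2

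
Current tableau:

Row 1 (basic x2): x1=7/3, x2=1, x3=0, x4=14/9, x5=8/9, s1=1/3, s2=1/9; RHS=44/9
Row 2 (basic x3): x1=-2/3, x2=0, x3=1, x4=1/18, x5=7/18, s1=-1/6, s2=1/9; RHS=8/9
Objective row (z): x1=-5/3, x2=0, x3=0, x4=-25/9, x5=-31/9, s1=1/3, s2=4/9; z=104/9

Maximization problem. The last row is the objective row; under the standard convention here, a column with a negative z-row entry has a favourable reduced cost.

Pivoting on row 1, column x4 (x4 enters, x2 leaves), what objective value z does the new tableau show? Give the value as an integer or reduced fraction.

Minimum ratio for x4: (44/9)/(14/9) = 22/7.
z changes by −(z-row coeff of x4)·ratio = −(-25/9)·(22/7) = 550/63.
New z = 104/9 + (550/63) = 142/7.

142/7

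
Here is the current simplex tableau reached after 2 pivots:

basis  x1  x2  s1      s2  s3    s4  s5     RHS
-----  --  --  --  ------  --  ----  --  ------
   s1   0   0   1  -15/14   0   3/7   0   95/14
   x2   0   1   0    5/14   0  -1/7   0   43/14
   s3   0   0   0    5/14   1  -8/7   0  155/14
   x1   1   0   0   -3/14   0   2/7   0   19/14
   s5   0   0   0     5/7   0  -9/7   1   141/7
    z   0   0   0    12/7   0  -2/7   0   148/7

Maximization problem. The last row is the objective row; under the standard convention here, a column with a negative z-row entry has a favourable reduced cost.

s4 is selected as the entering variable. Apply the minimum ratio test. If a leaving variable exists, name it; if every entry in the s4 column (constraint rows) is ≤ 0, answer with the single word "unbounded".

Ratios: row 1 (s1): (95/14)/(3/7) = 95/6; row 2 (x2): entry -1/7 ≤ 0, skip; row 3 (s3): entry -8/7 ≤ 0, skip; row 4 (x1): (19/14)/(2/7) = 19/4; row 5 (s5): entry -9/7 ≤ 0, skip.
Minimum ratio is in the x1 row, so x1 leaves.

x1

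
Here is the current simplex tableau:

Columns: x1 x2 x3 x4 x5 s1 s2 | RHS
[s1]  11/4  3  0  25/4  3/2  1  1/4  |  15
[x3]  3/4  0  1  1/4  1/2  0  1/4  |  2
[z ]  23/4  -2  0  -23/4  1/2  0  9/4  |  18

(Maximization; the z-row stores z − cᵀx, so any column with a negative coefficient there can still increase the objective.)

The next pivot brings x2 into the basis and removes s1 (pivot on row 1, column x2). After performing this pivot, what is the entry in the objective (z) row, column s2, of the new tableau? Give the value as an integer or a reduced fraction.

Pivot element is row 1, column x2: 3.
Normalize row 1: new (row 1, s2) = (1/4)/3 = 1/12.
z-row ← z-row − (-2)·(new row 1): 9/4 − (-2)·(1/12) = 29/12.

29/12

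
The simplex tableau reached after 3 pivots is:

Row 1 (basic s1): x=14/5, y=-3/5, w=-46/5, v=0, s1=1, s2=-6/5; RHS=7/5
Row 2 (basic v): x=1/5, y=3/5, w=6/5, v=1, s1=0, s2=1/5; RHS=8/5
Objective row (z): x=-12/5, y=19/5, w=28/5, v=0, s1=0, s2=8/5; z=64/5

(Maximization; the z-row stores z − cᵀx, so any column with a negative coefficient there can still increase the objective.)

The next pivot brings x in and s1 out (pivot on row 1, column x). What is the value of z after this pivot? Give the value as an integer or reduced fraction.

14

Minimum ratio for x: (7/5)/(14/5) = 1/2.
z changes by −(z-row coeff of x)·ratio = −(-12/5)·(1/2) = 6/5.
New z = 64/5 + (6/5) = 14.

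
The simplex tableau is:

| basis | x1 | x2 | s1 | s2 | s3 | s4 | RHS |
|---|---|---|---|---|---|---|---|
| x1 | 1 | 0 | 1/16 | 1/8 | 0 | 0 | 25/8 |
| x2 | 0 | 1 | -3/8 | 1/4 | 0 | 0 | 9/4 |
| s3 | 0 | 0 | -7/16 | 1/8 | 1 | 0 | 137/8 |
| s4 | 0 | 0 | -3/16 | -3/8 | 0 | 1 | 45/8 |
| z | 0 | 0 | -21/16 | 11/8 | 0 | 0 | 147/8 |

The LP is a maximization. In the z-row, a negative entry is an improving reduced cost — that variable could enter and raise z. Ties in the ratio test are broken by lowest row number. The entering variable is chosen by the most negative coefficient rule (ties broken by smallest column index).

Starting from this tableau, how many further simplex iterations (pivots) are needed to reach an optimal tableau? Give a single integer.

1

pivot: s1 in, x1 out → z = 84
No improving column remains; optimal.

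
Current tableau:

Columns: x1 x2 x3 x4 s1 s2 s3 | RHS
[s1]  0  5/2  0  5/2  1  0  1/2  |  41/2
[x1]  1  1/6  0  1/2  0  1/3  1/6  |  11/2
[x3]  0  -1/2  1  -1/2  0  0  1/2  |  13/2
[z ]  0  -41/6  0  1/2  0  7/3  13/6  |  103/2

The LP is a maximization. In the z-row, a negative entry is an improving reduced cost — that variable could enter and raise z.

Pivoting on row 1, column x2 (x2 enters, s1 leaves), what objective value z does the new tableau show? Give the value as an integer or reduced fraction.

Minimum ratio for x2: (41/2)/(5/2) = 41/5.
z changes by −(z-row coeff of x2)·ratio = −(-41/6)·(41/5) = 1681/30.
New z = 103/2 + (1681/30) = 1613/15.

1613/15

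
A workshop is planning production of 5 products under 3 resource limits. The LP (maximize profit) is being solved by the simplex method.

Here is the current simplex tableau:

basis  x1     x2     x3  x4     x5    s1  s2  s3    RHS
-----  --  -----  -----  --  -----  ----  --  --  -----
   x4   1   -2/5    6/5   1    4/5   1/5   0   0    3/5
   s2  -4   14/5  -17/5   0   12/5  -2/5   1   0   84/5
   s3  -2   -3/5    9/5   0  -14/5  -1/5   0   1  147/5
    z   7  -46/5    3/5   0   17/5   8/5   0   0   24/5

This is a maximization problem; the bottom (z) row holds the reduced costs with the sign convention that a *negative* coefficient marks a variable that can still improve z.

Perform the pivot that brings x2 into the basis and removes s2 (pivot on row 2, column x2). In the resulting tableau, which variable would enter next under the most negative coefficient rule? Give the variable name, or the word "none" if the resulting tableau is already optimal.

x3

Pivot element 14/5. New z-row = old z-row − (-46/5)·(row 2/(14/5)).
Updated z-row coefficients: x1: -43/7, x2: 0, x3: -74/7, x4: 0, x5: 79/7, s1: 2/7, s2: 23/7, s3: 0.
The most negative is -74/7 in column x3, so x3 would enter next.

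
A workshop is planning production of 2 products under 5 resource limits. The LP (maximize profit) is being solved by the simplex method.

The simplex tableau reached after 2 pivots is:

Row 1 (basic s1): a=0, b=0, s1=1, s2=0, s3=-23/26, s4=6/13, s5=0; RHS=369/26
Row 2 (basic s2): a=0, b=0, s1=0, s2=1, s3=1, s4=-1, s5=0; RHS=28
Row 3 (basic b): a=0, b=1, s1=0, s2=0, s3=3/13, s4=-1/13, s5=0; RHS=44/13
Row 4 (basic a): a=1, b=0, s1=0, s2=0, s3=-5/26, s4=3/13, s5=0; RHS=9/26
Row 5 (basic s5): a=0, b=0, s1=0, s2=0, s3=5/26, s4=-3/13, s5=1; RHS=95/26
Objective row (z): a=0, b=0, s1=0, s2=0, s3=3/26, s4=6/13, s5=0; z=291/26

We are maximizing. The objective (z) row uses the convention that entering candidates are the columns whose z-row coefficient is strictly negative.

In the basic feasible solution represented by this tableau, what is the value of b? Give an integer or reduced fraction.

44/13

b is basic (row 3); its value is the RHS of that row: 44/13.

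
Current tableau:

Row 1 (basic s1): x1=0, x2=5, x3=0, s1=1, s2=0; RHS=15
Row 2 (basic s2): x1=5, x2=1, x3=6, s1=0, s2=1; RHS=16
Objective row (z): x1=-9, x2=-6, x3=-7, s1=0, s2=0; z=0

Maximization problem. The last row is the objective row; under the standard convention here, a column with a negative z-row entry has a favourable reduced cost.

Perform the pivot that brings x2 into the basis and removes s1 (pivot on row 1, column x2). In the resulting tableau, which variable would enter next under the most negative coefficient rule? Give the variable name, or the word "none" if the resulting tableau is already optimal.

Pivot element 5. New z-row = old z-row − (-6)·(row 1/5).
Updated z-row coefficients: x1: -9, x2: 0, x3: -7, s1: 6/5, s2: 0.
The most negative is -9 in column x1, so x1 would enter next.

x1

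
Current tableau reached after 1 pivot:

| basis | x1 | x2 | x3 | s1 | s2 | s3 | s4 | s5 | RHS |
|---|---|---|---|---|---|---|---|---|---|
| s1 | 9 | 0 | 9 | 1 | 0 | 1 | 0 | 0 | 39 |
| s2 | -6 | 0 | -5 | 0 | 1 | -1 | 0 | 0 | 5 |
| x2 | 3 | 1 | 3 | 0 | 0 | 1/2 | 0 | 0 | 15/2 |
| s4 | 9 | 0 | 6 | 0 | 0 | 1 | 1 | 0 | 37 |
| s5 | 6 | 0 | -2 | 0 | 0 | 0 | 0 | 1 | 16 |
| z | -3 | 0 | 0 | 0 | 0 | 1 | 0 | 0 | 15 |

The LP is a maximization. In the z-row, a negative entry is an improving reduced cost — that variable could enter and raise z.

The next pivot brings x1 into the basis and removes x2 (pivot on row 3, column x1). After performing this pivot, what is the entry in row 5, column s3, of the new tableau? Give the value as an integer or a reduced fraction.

Pivot element is row 3, column x1: 3.
Normalize row 3: new (row 3, s3) = (1/2)/3 = 1/6.
row 5 ← row 5 − 6·(new row 3): 0 − 6·(1/6) = -1.

-1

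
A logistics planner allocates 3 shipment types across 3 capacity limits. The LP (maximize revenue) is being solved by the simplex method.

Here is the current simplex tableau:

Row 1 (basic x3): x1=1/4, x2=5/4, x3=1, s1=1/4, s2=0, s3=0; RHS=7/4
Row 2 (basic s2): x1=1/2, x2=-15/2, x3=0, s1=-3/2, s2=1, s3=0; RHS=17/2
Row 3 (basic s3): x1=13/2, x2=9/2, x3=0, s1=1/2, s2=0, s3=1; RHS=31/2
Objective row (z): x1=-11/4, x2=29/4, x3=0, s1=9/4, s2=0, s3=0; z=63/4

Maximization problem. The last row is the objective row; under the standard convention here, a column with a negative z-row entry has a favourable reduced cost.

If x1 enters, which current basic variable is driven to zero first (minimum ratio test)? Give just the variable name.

Ratios: row 1 (x3): (7/4)/(1/4) = 7; row 2 (s2): (17/2)/(1/2) = 17; row 3 (s3): (31/2)/(13/2) = 31/13.
Minimum ratio 31/13 is in the s3 row, so s3 leaves.

s3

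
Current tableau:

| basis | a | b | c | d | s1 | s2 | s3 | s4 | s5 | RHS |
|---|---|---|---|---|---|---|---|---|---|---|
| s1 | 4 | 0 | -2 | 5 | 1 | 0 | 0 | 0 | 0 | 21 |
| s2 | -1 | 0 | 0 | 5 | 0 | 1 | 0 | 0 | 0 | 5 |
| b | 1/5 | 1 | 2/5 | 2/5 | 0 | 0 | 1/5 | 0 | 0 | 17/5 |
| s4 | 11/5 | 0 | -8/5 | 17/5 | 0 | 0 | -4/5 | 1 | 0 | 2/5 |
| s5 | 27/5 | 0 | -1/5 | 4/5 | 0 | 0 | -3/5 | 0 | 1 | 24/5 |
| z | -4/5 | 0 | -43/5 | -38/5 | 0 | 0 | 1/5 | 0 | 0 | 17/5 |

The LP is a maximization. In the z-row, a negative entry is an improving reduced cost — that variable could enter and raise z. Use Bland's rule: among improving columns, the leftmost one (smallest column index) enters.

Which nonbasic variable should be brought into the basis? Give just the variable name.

Objective-row coefficients: a: -4/5, b: 0, c: -43/5, d: -38/5, s1: 0, s2: 0, s3: 1/5, s4: 0, s5: 0.
Improving columns: a, c, d. Bland's rule picks the smallest column index → a.

a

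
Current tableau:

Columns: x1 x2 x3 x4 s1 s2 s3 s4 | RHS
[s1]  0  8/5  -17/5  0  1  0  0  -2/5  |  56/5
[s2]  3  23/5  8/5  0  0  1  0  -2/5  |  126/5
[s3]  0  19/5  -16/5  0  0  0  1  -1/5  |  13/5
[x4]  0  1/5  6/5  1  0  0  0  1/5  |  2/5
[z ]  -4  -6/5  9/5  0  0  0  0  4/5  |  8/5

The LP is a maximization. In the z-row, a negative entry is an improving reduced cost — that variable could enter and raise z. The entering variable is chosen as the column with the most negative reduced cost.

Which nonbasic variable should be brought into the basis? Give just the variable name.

Objective-row coefficients: x1: -4, x2: -6/5, x3: 9/5, x4: 0, s1: 0, s2: 0, s3: 0, s4: 4/5.
The most negative is -4 in column x1, so x1 enters.

x1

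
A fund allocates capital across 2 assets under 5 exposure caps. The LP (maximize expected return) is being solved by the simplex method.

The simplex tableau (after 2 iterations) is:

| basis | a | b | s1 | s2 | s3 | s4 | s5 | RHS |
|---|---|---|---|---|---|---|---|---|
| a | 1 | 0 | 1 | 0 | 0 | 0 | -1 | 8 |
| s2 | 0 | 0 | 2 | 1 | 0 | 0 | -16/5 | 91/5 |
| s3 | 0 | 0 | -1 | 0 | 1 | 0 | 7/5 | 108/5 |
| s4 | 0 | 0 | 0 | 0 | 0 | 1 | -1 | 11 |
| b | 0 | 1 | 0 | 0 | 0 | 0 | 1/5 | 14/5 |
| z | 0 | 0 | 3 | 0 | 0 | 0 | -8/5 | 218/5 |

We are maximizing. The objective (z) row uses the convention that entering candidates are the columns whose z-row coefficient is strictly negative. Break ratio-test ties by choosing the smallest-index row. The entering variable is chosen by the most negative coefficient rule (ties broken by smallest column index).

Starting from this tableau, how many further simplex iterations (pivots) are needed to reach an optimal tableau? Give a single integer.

1

pivot: s5 in, b out → z = 66
No improving column remains; optimal.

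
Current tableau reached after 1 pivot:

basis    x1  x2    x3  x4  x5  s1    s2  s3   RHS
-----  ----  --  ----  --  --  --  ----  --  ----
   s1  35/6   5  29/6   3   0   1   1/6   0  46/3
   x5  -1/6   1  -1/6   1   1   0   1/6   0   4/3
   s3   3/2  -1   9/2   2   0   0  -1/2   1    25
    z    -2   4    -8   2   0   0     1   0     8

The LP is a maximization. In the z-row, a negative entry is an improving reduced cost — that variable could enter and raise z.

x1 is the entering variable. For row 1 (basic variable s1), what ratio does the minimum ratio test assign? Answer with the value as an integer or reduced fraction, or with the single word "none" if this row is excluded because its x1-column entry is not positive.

92/35

Ratio = RHS / (x1 entry) = (46/3) / (35/6) = 92/35.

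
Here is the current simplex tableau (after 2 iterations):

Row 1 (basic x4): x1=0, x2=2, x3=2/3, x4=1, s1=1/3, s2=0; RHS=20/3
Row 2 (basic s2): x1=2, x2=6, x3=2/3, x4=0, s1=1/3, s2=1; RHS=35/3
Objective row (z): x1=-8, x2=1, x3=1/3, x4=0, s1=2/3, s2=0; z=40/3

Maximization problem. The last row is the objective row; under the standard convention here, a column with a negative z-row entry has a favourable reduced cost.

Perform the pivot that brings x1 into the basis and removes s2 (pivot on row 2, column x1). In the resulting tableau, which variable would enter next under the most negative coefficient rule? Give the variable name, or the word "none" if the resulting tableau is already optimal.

none

Pivot element 2. New z-row = old z-row − (-8)·(row 2/2).
Updated z-row coefficients: x1: 0, x2: 25, x3: 3, x4: 0, s1: 2, s2: 4.
No coefficient is strictly negative; the tableau after this pivot is optimal.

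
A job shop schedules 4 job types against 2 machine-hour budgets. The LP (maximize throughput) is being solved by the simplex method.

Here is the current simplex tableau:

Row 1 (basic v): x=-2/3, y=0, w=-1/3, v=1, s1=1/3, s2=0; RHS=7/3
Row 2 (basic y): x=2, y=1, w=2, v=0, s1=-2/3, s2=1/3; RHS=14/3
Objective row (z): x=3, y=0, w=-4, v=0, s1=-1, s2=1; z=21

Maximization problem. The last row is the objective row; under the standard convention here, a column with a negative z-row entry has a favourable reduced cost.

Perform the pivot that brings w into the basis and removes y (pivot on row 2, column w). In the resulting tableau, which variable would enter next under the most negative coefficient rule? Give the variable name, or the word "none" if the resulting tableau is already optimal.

s1

Pivot element 2. New z-row = old z-row − (-4)·(row 2/2).
Updated z-row coefficients: x: 7, y: 2, w: 0, v: 0, s1: -7/3, s2: 5/3.
The most negative is -7/3 in column s1, so s1 would enter next.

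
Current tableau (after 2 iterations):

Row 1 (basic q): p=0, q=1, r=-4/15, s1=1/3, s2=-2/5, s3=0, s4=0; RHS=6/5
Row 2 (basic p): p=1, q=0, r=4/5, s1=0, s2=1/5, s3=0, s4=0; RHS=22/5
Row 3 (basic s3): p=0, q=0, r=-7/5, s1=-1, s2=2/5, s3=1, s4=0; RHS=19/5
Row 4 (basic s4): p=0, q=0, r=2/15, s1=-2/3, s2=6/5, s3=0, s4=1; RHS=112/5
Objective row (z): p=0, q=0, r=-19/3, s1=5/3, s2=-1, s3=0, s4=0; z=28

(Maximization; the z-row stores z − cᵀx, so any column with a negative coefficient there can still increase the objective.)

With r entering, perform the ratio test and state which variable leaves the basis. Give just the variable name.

p

Ratios: row 1 (q): entry -4/15 ≤ 0, skip; row 2 (p): (22/5)/(4/5) = 11/2; row 3 (s3): entry -7/5 ≤ 0, skip; row 4 (s4): (112/5)/(2/15) = 168.
Minimum ratio 11/2 is in the p row, so p leaves.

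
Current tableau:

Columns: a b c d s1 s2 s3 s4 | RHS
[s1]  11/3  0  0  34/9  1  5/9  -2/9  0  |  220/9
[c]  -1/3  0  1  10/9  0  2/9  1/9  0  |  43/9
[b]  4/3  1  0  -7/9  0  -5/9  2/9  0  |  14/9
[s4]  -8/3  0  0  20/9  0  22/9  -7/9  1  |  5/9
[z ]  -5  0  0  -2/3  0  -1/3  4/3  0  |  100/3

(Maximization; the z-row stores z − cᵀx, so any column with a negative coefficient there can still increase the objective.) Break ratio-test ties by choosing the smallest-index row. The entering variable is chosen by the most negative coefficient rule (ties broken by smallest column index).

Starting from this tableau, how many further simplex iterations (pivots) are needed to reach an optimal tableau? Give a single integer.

3

pivot: a in, b out → z = 235/6
pivot: d in, s1 out → z = 3648/71
pivot: s2 in, s4 out → z = 687/13
No improving column remains; optimal.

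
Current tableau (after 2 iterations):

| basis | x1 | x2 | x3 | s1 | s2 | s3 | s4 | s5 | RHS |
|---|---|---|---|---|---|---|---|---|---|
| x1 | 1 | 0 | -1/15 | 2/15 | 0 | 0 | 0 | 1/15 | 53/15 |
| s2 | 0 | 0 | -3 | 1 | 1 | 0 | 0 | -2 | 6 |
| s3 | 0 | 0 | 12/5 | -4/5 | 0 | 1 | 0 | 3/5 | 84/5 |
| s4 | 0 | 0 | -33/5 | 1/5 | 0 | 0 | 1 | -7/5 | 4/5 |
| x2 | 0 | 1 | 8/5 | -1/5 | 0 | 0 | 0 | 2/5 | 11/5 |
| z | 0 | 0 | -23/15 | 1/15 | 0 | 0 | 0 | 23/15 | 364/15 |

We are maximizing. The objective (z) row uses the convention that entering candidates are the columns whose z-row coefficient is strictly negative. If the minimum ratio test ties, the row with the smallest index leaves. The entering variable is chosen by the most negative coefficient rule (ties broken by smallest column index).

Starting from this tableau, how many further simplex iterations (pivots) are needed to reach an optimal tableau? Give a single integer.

pivot: x3 in, x2 out → z = 211/8
pivot: s1 in, s2 out → z = 142/5
No improving column remains; optimal.

2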